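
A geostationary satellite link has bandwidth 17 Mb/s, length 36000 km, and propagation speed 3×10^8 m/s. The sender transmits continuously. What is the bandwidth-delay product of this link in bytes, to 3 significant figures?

255000 bytes

Propagation delay = 36000000 / 300000000 = 0.12 s.
BDP = R × t_prop = 17000000 × 0.12 = 2040000 bits.
In bytes: 2040000/8 = 255000 bytes.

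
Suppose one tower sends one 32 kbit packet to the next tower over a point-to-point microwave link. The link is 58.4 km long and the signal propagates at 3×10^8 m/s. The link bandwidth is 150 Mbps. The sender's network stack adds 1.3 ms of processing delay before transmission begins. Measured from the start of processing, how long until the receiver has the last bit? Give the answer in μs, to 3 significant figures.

1710 μs

L = 32000 bits.
Transmission delay = L/R = 32000 / 150000000 = 213.333 μs.
Propagation delay = d/s = 58400 m / 300000000 m/s = 194.667 μs.
Plus processing delay 1.3 ms = 1300 μs.
Total = 1710 μs.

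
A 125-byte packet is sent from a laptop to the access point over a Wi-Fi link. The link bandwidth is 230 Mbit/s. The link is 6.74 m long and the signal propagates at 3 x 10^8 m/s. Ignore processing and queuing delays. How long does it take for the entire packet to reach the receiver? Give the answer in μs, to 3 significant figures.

L = 125 × 8 = 1000 bits.
Transmission delay = L/R = 1000 / 230000000 = 4.34783 μs.
Propagation delay = d/s = 6.74 m / 300000000 m/s = 0.0224667 μs.
Total = 4.37 μs.

4.37 μs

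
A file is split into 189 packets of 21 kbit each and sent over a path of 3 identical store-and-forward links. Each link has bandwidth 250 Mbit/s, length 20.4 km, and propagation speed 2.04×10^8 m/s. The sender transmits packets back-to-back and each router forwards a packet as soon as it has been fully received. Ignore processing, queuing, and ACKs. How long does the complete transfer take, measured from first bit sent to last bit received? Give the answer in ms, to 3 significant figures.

Per-hop transmission t_tx = L/R = 21000/250000000 = 0.084 ms.
Per-hop propagation t_prop = 20400/204000000 = 0.1 ms.
Pipeline fill: first packet needs 3·t_tx to clear all hops; remaining 188 packets each add one t_tx.
Total = (3+189-1)·t_tx + 3·t_prop = 191·0.084 + 3·0.1 = 16.3 ms.

16.3 ms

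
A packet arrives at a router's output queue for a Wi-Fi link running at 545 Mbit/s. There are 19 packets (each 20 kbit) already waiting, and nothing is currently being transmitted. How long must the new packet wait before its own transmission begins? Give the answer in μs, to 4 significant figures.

Each queued packet: L/R = 20000/545000000 = 36.6972 μs.
19 queued → 697.248 μs.
Queuing delay = 697.2 μs.

697.2 μs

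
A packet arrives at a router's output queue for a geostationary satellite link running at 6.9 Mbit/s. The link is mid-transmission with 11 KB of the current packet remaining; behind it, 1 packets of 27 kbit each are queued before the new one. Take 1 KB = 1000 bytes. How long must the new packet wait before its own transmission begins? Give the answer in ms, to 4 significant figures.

Each queued packet: L/R = 27000/6900000 = 3.91304 ms.
1 queued → 3.91304 ms.
Plus remaining 88000 bits of current packet: 12.7536 ms.
Queuing delay = 16.67 ms.

16.67 ms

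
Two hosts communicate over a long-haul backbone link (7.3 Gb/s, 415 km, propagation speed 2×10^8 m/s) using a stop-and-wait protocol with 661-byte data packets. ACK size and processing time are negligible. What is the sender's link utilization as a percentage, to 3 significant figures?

0.0175 %

t_tx = L/R = 5288/7300000000 = 7.24384e-07 s.
t_prop = 415000/200000000 = 0.002075 s; RTT = 0.00415 s.
Cycle = t_tx + RTT = 0.00415072 s.
Utilization = t_tx / cycle = 7.24384e-07/0.00415072 = 0.0175 %.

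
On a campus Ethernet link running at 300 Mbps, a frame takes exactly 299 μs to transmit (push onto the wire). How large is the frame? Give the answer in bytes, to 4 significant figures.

L = R × t_tx = 300000000 b/s × 0.000299 s = 89700 bits.
In bytes: 89700 / 8 = 11210 bytes.

11210 bytes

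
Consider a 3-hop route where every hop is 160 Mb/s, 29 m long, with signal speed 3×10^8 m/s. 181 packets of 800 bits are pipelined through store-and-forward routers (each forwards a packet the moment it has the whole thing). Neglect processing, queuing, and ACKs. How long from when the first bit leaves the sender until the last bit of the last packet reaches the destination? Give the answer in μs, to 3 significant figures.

Per-hop transmission t_tx = L/R = 800/160000000 = 5 μs.
Per-hop propagation t_prop = 29/300000000 = 0.0966667 μs.
Pipeline fill: first packet needs 3·t_tx to clear all hops; remaining 180 packets each add one t_tx.
Total = (3+181-1)·t_tx + 3·t_prop = 183·5 + 3·0.0966667 = 915 μs.

915 μs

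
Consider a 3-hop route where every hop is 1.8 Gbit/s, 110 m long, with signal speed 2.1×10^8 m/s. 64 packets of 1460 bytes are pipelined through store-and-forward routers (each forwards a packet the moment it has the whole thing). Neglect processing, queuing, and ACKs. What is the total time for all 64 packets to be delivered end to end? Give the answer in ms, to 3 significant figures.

Per-hop transmission t_tx = L/R = 11680/1800000000 = 0.00648889 ms.
Per-hop propagation t_prop = 110/210000000 = 0.00052381 ms.
Pipeline fill: first packet needs 3·t_tx to clear all hops; remaining 63 packets each add one t_tx.
Total = (3+64-1)·t_tx + 3·t_prop = 66·0.00648889 + 3·0.00052381 = 0.430 ms.

0.430 ms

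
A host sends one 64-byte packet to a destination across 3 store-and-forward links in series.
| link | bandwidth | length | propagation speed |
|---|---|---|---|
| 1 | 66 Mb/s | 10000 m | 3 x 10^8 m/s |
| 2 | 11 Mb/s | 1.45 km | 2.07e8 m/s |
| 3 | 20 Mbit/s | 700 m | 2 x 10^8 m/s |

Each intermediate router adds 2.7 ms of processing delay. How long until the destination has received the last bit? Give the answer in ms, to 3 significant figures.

5.52 ms

L = 64 × 8 = 512 bits.
Transmission delays (L/R per hop): 0.00775758, 0.0465455, 0.0256 ms; sum = 0.079903 ms.
Propagation delays (d/s per hop): 0.0333333, 0.00700483, 0.0035 ms; sum = 0.0438382 ms.
Processing at 2 router(s): 2 × 2.7 ms = 5.4 ms.
End-to-end = 5.52 ms.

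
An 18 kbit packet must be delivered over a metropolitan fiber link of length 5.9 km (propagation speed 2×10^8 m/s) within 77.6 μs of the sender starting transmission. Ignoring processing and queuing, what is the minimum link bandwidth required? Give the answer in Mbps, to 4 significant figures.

Propagation delay = 5900 / 200000000 = 29.5 μs.
Transmission budget = 77.6 − 29.5 = 48.1 μs.
R ≥ L / t_tx = 18000 bits / 4.81e-05 s = 374.2 Mbps.

374.2 Mbps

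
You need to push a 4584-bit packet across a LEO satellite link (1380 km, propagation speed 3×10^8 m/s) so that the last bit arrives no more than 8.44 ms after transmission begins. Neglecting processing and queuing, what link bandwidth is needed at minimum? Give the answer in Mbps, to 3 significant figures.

Propagation delay = 1380000 / 300000000 = 4.6 ms.
Transmission budget = 8.44 − 4.6 = 3.84 ms.
R ≥ L / t_tx = 4584 bits / 0.00384 s = 1.19 Mbps.

1.19 Mbps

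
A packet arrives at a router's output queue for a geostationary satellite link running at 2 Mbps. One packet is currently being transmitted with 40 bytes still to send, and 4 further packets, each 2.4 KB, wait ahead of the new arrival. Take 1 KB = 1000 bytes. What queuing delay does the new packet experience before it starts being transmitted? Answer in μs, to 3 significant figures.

Each queued packet: L/R = 19200/2000000 = 9600 μs.
4 queued → 38400 μs.
Plus remaining 320 bits of current packet: 160 μs.
Queuing delay = 38600 μs.

38600 μs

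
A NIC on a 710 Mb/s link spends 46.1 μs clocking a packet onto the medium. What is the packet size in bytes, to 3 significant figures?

4090 bytes

L = R × t_tx = 710000000 b/s × 4.61e-05 s = 32731 bits.
In bytes: 32731 / 8 = 4090 bytes.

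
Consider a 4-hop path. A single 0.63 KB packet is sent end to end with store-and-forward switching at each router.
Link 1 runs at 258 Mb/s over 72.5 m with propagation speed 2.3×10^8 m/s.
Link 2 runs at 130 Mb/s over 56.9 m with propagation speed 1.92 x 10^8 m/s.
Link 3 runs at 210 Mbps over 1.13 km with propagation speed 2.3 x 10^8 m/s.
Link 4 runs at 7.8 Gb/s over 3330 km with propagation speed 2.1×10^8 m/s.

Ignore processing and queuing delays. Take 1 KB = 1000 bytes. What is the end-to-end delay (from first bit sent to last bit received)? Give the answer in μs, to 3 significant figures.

15900 μs

L = 5040 bits.
Transmission delays (L/R per hop): 19.5349, 38.7692, 24, 0.646154 μs; sum = 82.9503 μs.
Propagation delays (d/s per hop): 0.315217, 0.296354, 4.91304, 15857.1 μs; sum = 15862.7 μs.
End-to-end = 15900 μs.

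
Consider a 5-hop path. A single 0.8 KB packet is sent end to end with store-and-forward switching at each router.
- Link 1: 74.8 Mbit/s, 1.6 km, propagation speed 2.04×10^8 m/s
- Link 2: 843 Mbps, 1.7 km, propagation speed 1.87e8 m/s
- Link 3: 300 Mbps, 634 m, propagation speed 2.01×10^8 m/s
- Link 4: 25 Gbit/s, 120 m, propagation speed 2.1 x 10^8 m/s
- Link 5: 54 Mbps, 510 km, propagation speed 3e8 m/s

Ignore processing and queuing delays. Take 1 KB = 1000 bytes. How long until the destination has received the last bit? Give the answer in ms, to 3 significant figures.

1.95 ms

L = 6400 bits.
Transmission delays (L/R per hop): 0.0855615, 0.00759193, 0.0213333, 0.000256, 0.118519 ms; sum = 0.233261 ms.
Propagation delays (d/s per hop): 0.00784314, 0.00909091, 0.00315423, 0.000571429, 1.7 ms; sum = 1.72066 ms.
End-to-end = 1.95 ms.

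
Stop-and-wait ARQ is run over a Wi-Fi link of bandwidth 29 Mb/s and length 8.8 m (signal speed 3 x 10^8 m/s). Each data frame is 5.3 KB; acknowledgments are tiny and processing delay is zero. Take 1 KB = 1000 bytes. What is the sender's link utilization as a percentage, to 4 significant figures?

100.0 %

t_tx = L/R = 42400/29000000 = 0.00146207 s.
t_prop = 8.8/300000000 = 2.93333e-08 s; RTT = 5.86667e-08 s.
Cycle = t_tx + RTT = 0.00146213 s.
Utilization = t_tx / cycle = 0.00146207/0.00146213 = 100.0 %.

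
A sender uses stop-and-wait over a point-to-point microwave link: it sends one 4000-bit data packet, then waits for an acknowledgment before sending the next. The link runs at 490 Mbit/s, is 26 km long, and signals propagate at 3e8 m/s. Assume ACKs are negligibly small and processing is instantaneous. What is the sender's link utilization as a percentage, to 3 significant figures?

t_tx = L/R = 4000/490000000 = 8.16327e-06 s.
t_prop = 26000/300000000 = 8.66667e-05 s; RTT = 0.000173333 s.
Cycle = t_tx + RTT = 0.000181497 s.
Utilization = t_tx / cycle = 8.16327e-06/0.000181497 = 4.50 %.

4.50 %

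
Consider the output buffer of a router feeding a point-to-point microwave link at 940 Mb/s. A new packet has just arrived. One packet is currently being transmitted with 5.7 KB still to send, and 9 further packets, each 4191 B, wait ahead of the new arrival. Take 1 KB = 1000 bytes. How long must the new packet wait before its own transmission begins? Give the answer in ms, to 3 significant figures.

Each queued packet: L/R = 33528/940000000 = 0.0356681 ms.
9 queued → 0.321013 ms.
Plus remaining 45600 bits of current packet: 0.0485106 ms.
Queuing delay = 0.370 ms.

0.370 ms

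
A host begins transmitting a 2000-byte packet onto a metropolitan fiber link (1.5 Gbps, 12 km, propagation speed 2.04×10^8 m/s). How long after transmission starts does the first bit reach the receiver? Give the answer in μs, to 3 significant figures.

58.8 μs

First bit experiences only propagation delay: d/s = 12000/204000000 = 58.8 μs.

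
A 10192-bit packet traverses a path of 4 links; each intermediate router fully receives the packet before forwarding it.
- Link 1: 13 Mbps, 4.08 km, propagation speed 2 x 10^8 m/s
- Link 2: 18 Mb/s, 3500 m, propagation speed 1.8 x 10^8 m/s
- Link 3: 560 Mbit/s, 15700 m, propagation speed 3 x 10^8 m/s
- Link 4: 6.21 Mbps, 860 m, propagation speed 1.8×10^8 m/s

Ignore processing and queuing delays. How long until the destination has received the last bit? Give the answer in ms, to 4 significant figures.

3.107 ms

Transmission delays (L/R per hop): 0.784, 0.566222, 0.0182, 1.64122 ms; sum = 3.00965 ms.
Propagation delays (d/s per hop): 0.0204, 0.0194444, 0.0523333, 0.00477778 ms; sum = 0.0969556 ms.
End-to-end = 3.107 ms.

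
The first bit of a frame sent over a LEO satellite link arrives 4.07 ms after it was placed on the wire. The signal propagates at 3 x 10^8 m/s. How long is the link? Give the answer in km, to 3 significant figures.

1220 km

d = s × t_prop = 300000000 × 0.00407 = 1220 km.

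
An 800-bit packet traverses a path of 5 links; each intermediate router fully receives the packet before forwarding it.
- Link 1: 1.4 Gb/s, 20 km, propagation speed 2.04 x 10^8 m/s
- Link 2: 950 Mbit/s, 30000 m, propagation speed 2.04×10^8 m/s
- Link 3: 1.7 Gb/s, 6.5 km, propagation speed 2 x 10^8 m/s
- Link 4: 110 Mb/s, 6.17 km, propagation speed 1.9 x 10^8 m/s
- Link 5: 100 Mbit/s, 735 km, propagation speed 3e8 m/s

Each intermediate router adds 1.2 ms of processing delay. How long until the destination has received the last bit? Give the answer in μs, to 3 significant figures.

7580 μs

Transmission delays (L/R per hop): 0.571429, 0.842105, 0.470588, 7.27273, 8 μs; sum = 17.1568 μs.
Propagation delays (d/s per hop): 98.0392, 147.059, 32.5, 32.4737, 2450 μs; sum = 2760.07 μs.
Processing at 4 router(s): 4 × 1.2 ms = 4800 μs.
End-to-end = 7580 μs.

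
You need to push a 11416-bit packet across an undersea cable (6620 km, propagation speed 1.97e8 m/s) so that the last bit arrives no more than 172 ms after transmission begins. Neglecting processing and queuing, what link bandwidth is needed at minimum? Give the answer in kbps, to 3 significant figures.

82.5 kbps

Propagation delay = 6620000 / 197000000 = 33.6041 ms.
Transmission budget = 172 − 33.6041 = 138.396 ms.
R ≥ L / t_tx = 11416 bits / 0.138396 s = 82.5 kbps.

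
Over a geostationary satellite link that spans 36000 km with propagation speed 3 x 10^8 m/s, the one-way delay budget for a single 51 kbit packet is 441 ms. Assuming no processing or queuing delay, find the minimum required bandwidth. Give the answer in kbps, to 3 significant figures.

Propagation delay = 36000000 / 300000000 = 120 ms.
Transmission budget = 441 − 120 = 321 ms.
R ≥ L / t_tx = 51000 bits / 0.321 s = 159 kbps.

159 kbps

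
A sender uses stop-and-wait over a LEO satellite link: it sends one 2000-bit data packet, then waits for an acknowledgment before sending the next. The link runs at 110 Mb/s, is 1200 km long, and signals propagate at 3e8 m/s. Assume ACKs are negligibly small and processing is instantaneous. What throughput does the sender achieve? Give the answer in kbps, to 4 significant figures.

t_tx = L/R = 2000/110000000 = 1.81818e-05 s.
t_prop = 1200000/300000000 = 0.004 s; RTT = 0.008 s.
Cycle = t_tx + RTT = 0.00801818 s.
Throughput = L / cycle = 2000 / 0.00801818 = 249.4 kbps.

249.4 kbps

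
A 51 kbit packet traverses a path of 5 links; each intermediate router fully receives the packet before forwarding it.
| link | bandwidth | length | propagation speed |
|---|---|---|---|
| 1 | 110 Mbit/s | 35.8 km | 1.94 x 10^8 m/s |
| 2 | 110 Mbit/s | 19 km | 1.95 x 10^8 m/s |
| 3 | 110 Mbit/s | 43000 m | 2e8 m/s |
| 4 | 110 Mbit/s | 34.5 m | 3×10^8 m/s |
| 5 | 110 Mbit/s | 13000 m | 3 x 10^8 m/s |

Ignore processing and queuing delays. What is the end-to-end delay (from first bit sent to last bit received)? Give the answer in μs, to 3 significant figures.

L = 51000 bits.
Transmission delay per hop = L/R = 51000/110000000 = 463.636 μs; 5 hops → 2318.18 μs.
Propagation delays (d/s per hop): 184.536, 97.4359, 215, 0.115, 43.3333 μs; sum = 540.42 μs.
End-to-end = 2860 μs.

2860 μs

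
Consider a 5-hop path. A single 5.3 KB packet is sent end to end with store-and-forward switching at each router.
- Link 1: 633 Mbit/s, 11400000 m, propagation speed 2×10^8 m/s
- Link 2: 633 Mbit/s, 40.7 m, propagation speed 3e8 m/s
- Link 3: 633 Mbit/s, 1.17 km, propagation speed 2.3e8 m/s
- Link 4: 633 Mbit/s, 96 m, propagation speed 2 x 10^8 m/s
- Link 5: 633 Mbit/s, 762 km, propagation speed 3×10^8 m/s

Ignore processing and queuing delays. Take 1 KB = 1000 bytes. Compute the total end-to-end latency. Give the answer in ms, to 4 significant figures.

L = 42400 bits.
Transmission delay per hop = L/R = 42400/633000000 = 0.0669826 ms; 5 hops → 0.334913 ms.
Propagation delays (d/s per hop): 57, 0.000135667, 0.00508696, 0.00048, 2.54 ms; sum = 59.5457 ms.
End-to-end = 59.88 ms.

59.88 ms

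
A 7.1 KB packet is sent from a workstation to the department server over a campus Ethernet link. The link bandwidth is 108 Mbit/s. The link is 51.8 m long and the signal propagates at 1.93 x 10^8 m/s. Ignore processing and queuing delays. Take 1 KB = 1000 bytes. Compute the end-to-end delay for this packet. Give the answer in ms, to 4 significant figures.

L = 56800 bits.
Transmission delay = L/R = 56800 / 108000000 = 0.525926 ms.
Propagation delay = d/s = 51.8 m / 193000000 m/s = 0.000268394 ms.
Total = 0.5262 ms.

0.5262 ms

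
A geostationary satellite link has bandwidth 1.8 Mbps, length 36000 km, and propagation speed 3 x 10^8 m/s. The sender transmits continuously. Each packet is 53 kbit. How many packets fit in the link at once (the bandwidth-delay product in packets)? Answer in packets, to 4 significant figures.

Propagation delay = 36000000 / 300000000 = 0.12 s.
BDP = R × t_prop = 1800000 × 0.12 = 216000 bits.
In packets of 53000 bits: 4.075 packets.

4.075 packets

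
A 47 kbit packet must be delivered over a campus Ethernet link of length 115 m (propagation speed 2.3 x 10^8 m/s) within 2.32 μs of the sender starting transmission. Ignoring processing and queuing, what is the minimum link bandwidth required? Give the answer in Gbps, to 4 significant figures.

Propagation delay = 115 / 2.3e+08 = 0.5 μs.
Transmission budget = 2.32 − 0.5 = 1.82 μs.
R ≥ L / t_tx = 47000 bits / 1.82e-06 s = 25.82 Gbps.

25.82 Gbps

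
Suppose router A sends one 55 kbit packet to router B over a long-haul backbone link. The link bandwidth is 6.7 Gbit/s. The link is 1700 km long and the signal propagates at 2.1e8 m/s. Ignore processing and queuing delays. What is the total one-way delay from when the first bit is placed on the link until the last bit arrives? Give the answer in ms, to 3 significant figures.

L = 55000 bits.
Transmission delay = L/R = 55000 / 6700000000 = 0.00820896 ms.
Propagation delay = d/s = 1700000 m / 210000000 m/s = 8.09524 ms.
Total = 8.10 ms.

8.10 ms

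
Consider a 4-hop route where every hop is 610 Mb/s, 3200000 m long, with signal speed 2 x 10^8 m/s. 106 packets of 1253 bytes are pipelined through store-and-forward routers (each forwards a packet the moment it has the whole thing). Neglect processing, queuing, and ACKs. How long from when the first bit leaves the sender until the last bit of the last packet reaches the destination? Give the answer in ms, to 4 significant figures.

65.79 ms

Per-hop transmission t_tx = L/R = 10024/610000000 = 0.0164328 ms.
Per-hop propagation t_prop = 3200000/200000000 = 16 ms.
Pipeline fill: first packet needs 4·t_tx to clear all hops; remaining 105 packets each add one t_tx.
Total = (4+106-1)·t_tx + 4·t_prop = 109·0.0164328 + 4·16 = 65.79 ms.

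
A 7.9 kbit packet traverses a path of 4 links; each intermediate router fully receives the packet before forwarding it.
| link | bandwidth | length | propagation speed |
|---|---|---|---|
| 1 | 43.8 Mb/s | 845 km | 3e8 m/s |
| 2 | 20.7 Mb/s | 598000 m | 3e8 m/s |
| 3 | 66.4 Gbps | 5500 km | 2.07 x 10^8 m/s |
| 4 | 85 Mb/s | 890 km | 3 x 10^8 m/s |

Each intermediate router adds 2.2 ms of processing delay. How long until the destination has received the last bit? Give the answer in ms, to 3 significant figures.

41.6 ms

L = 7900 bits.
Transmission delays (L/R per hop): 0.180365, 0.381643, 0.000118976, 0.0929412 ms; sum = 0.655068 ms.
Propagation delays (d/s per hop): 2.81667, 1.99333, 26.57, 2.96667 ms; sum = 34.3467 ms.
Processing at 3 router(s): 3 × 2.2 ms = 6.6 ms.
End-to-end = 41.6 ms.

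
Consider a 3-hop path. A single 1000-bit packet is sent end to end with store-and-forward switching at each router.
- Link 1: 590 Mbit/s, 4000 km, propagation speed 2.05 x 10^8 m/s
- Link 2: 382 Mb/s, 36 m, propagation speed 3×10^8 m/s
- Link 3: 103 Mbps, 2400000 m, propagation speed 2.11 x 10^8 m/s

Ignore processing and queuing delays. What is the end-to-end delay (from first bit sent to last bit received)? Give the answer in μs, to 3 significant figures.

Transmission delays (L/R per hop): 1.69492, 2.6178, 9.70874 μs; sum = 14.0215 μs.
Propagation delays (d/s per hop): 19512.2, 0.12, 11374.4 μs; sum = 30886.7 μs.
End-to-end = 30900 μs.

30900 μs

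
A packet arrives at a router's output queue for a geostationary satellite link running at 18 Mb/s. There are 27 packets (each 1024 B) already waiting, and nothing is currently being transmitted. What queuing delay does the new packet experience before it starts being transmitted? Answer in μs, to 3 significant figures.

Each queued packet: L/R = 8192/18000000 = 455.111 μs.
27 queued → 12288 μs.
Queuing delay = 12300 μs.

12300 μs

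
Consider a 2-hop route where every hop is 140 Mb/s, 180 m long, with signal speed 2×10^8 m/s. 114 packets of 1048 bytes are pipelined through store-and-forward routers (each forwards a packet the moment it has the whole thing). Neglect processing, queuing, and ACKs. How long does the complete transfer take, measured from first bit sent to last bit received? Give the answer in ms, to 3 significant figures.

6.89 ms

Per-hop transmission t_tx = L/R = 8384/140000000 = 0.0598857 ms.
Per-hop propagation t_prop = 180/200000000 = 0.0009 ms.
Pipeline fill: first packet needs 2·t_tx to clear all hops; remaining 113 packets each add one t_tx.
Total = (2+114-1)·t_tx + 2·t_prop = 115·0.0598857 + 2·0.0009 = 6.89 ms.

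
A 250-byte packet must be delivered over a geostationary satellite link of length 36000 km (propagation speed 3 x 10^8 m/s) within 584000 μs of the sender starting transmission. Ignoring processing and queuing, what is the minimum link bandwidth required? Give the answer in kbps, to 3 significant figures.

4.31 kbps

L = 2000 bits.
Propagation delay = 36000000 / 300000000 = 120000 μs.
Transmission budget = 584000 − 120000 = 464000 μs.
R ≥ L / t_tx = 2000 bits / 0.464 s = 4.31 kbps.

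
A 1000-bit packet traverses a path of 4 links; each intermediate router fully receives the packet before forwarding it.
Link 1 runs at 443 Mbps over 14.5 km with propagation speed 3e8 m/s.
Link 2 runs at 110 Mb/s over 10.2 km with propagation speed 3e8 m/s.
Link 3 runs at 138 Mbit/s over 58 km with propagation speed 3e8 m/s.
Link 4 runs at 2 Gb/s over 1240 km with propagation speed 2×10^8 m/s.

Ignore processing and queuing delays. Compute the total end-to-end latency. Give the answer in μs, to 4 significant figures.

6495 μs

Transmission delays (L/R per hop): 2.25734, 9.09091, 7.24638, 0.5 μs; sum = 19.0946 μs.
Propagation delays (d/s per hop): 48.3333, 34, 193.333, 6200 μs; sum = 6475.67 μs.
End-to-end = 6495 μs.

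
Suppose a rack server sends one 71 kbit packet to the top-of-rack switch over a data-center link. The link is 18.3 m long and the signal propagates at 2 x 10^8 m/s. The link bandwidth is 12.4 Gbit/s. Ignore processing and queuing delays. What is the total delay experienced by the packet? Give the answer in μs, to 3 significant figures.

L = 71000 bits.
Transmission delay = L/R = 71000 / 12400000000 = 5.72581 μs.
Propagation delay = d/s = 18.3 m / 200000000 m/s = 0.0915 μs.
Total = 5.82 μs.

5.82 μs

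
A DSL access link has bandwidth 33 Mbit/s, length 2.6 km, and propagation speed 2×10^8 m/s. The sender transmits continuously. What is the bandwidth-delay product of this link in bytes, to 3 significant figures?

53.6 bytes

Propagation delay = 2600 / 200000000 = 1.3e-05 s.
BDP = R × t_prop = 33000000 × 1.3e-05 = 429 bits.
In bytes: 429/8 = 53.6 bytes.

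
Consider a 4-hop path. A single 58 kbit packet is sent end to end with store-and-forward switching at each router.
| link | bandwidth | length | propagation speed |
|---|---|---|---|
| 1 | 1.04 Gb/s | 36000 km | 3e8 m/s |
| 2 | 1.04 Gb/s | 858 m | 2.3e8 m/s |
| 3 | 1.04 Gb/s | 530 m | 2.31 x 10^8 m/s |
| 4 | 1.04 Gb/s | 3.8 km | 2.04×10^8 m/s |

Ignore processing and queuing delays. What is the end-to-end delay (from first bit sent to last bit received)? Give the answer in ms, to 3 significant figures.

L = 58000 bits.
Transmission delay per hop = L/R = 58000/1040000000 = 0.0557692 ms; 4 hops → 0.223077 ms.
Propagation delays (d/s per hop): 120, 0.00373043, 0.00229437, 0.0186275 ms; sum = 120.025 ms.
End-to-end = 120 ms.

120 ms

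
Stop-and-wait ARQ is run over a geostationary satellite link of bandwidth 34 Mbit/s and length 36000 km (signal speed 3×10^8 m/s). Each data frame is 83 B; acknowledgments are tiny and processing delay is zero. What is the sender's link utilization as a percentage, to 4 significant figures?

0.008137 %

t_tx = L/R = 664/34000000 = 1.95294e-05 s.
t_prop = 36000000/300000000 = 0.12 s; RTT = 0.24 s.
Cycle = t_tx + RTT = 0.24002 s.
Utilization = t_tx / cycle = 1.95294e-05/0.24002 = 0.008137 %.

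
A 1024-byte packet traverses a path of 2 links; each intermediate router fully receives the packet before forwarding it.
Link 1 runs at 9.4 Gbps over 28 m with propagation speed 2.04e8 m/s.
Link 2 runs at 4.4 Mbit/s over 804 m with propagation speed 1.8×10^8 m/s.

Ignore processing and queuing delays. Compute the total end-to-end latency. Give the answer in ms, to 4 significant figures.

L = 1024 × 8 = 8192 bits.
Transmission delays (L/R per hop): 0.000871489, 1.86182 ms; sum = 1.86269 ms.
Propagation delays (d/s per hop): 0.000137255, 0.00446667 ms; sum = 0.00460392 ms.
End-to-end = 1.867 ms.

1.867 ms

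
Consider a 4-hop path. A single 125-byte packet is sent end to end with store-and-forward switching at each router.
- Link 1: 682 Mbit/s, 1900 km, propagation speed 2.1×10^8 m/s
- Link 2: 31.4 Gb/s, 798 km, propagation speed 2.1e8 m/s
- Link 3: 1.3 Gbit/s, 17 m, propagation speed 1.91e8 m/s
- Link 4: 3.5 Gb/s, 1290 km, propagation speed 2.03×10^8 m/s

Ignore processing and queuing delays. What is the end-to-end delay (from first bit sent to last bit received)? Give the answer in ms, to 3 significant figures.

19.2 ms

L = 125 × 8 = 1000 bits.
Transmission delays (L/R per hop): 0.00146628, 3.18471e-05, 0.000769231, 0.000285714 ms; sum = 0.00255307 ms.
Propagation delays (d/s per hop): 9.04762, 3.8, 8.90052e-05, 6.35468 ms; sum = 19.2024 ms.
End-to-end = 19.2 ms.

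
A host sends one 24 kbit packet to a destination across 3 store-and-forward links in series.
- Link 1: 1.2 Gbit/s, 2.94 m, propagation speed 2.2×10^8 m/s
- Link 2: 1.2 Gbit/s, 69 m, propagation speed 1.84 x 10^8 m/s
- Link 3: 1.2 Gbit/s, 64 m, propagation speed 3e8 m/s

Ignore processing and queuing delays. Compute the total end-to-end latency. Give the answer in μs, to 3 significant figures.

60.6 μs

L = 24000 bits.
Transmission delay per hop = L/R = 24000/1200000000 = 20 μs; 3 hops → 60 μs.
Propagation delays (d/s per hop): 0.0133636, 0.375, 0.213333 μs; sum = 0.601697 μs.
End-to-end = 60.6 μs.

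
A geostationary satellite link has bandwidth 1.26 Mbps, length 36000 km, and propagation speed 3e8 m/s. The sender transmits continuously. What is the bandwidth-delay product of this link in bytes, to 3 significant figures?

18900 bytes

Propagation delay = 36000000 / 300000000 = 0.12 s.
BDP = R × t_prop = 1260000 × 0.12 = 151200 bits.
In bytes: 151200/8 = 18900 bytes.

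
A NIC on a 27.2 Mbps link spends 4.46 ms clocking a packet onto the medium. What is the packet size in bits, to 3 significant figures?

L = R × t_tx = 27200000 b/s × 0.00446 s = 121312 bits.

121000 bits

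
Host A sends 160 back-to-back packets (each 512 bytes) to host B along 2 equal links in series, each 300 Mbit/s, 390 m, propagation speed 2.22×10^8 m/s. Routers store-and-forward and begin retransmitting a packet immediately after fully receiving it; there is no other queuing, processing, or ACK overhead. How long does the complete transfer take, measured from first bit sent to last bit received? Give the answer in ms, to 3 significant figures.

Per-hop transmission t_tx = L/R = 4096/300000000 = 0.0136533 ms.
Per-hop propagation t_prop = 390/2.22e+08 = 0.00175676 ms.
Pipeline fill: first packet needs 2·t_tx to clear all hops; remaining 159 packets each add one t_tx.
Total = (2+160-1)·t_tx + 2·t_prop = 161·0.0136533 + 2·0.00175676 = 2.20 ms.

2.20 ms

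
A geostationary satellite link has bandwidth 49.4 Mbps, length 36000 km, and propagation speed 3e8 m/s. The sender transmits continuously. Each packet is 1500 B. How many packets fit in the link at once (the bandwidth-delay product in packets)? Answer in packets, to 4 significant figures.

494.0 packets

Propagation delay = 36000000 / 300000000 = 0.12 s.
BDP = R × t_prop = 49400000 × 0.12 = 5928000 bits.
In packets of 12000 bits: 494.0 packets.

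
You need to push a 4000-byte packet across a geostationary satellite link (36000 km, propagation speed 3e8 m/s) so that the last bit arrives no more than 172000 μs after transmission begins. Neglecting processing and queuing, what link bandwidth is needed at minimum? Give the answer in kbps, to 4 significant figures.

615.4 kbps

L = 32000 bits.
Propagation delay = 36000000 / 300000000 = 120000 μs.
Transmission budget = 172000 − 120000 = 52000 μs.
R ≥ L / t_tx = 32000 bits / 0.052 s = 615.4 kbps.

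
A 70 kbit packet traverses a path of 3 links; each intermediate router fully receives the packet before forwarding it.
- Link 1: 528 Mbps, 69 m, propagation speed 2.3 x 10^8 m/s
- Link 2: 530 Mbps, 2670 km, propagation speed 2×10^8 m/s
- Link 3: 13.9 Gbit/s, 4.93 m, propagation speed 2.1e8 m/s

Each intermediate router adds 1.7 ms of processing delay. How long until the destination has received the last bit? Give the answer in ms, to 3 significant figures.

L = 70000 bits.
Transmission delays (L/R per hop): 0.132576, 0.132075, 0.00503597 ms; sum = 0.269687 ms.
Propagation delays (d/s per hop): 0.0003, 13.35, 2.34762e-05 ms; sum = 13.3503 ms.
Processing at 2 router(s): 2 × 1.7 ms = 3.4 ms.
End-to-end = 17.0 ms.

17.0 ms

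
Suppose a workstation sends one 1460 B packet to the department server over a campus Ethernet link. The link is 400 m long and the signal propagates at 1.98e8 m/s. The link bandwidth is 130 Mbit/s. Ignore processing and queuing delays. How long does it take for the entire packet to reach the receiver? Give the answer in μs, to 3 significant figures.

L = 1460 × 8 = 11680 bits.
Transmission delay = L/R = 11680 / 130000000 = 89.8462 μs.
Propagation delay = d/s = 400 m / 198000000 m/s = 2.0202 μs.
Total = 91.9 μs.

91.9 μs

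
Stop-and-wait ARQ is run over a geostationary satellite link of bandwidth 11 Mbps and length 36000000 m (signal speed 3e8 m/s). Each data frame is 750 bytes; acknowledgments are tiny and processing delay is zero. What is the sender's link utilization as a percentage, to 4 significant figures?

t_tx = L/R = 6000/11000000 = 0.000545455 s.
t_prop = 36000000/300000000 = 0.12 s; RTT = 0.24 s.
Cycle = t_tx + RTT = 0.240545 s.
Utilization = t_tx / cycle = 0.000545455/0.240545 = 0.2268 %.

0.2268 %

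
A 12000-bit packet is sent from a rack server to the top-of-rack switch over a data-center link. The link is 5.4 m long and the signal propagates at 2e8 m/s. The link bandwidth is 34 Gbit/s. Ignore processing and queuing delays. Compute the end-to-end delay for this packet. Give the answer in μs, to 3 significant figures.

Transmission delay = L/R = 12000 / 34000000000 = 0.352941 μs.
Propagation delay = d/s = 5.4 m / 200000000 m/s = 0.027 μs.
Total = 0.380 μs.

0.380 μs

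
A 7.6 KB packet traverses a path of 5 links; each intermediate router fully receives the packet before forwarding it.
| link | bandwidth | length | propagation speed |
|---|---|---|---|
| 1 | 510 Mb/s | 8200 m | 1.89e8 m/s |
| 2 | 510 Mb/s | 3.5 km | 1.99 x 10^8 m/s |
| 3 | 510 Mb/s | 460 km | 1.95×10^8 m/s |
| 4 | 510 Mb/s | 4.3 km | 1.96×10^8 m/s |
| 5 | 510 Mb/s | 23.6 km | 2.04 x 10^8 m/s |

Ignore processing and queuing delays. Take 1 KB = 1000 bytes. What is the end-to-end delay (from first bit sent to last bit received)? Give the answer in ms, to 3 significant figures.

L = 60800 bits.
Transmission delay per hop = L/R = 60800/510000000 = 0.119216 ms; 5 hops → 0.596078 ms.
Propagation delays (d/s per hop): 0.0433862, 0.0175879, 2.35897, 0.0219388, 0.115686 ms; sum = 2.55757 ms.
End-to-end = 3.15 ms.

3.15 ms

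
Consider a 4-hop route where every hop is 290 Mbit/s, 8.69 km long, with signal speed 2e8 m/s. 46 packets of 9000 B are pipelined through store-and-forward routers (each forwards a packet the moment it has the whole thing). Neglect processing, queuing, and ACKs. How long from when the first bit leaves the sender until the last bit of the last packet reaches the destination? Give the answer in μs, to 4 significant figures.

Per-hop transmission t_tx = L/R = 72000/290000000 = 248.276 μs.
Per-hop propagation t_prop = 8690/200000000 = 43.45 μs.
Pipeline fill: first packet needs 4·t_tx to clear all hops; remaining 45 packets each add one t_tx.
Total = (4+46-1)·t_tx + 4·t_prop = 49·248.276 + 4·43.45 = 12340 μs.

12340 μs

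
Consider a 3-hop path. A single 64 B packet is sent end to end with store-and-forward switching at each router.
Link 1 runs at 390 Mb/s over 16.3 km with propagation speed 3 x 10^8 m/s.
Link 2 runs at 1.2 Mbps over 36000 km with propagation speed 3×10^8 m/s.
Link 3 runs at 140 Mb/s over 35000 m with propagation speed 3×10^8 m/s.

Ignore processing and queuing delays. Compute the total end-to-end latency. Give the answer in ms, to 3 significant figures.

121 ms

L = 64 × 8 = 512 bits.
Transmission delays (L/R per hop): 0.00131282, 0.426667, 0.00365714 ms; sum = 0.431637 ms.
Propagation delays (d/s per hop): 0.0543333, 120, 0.116667 ms; sum = 120.171 ms.
End-to-end = 121 ms.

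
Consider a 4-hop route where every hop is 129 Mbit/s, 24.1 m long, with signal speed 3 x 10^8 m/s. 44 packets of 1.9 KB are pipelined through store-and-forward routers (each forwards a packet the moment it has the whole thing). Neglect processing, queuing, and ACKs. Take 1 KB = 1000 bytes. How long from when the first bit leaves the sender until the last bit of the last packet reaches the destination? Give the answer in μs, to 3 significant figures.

5540 μs

Per-hop transmission t_tx = L/R = 15200/129000000 = 117.829 μs.
Per-hop propagation t_prop = 24.1/300000000 = 0.0803333 μs.
Pipeline fill: first packet needs 4·t_tx to clear all hops; remaining 43 packets each add one t_tx.
Total = (4+44-1)·t_tx + 4·t_prop = 47·117.829 + 4·0.0803333 = 5540 μs.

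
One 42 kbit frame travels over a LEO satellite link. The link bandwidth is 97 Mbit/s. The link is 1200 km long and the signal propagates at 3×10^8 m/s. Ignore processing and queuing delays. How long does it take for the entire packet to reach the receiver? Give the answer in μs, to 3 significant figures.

4430 μs

L = 42000 bits.
Transmission delay = L/R = 42000 / 97000000 = 432.99 μs.
Propagation delay = d/s = 1200000 m / 300000000 m/s = 4000 μs.
Total = 4430 μs.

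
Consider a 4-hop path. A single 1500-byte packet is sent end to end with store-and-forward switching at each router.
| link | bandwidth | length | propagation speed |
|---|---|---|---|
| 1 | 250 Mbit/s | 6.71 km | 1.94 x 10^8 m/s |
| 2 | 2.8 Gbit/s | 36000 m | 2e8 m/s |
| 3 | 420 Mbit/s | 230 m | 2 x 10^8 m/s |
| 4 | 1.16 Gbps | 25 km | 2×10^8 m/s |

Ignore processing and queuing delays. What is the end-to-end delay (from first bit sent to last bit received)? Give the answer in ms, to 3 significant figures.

0.432 ms

L = 1500 × 8 = 12000 bits.
Transmission delays (L/R per hop): 0.048, 0.00428571, 0.0285714, 0.0103448 ms; sum = 0.091202 ms.
Propagation delays (d/s per hop): 0.0345876, 0.18, 0.00115, 0.125 ms; sum = 0.340738 ms.
End-to-end = 0.432 ms.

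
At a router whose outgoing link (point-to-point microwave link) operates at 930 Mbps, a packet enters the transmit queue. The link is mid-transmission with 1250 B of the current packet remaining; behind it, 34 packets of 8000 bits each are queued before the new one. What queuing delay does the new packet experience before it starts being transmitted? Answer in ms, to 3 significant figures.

Each queued packet: L/R = 8000/930000000 = 0.00860215 ms.
34 queued → 0.292473 ms.
Plus remaining 10000 bits of current packet: 0.0107527 ms.
Queuing delay = 0.303 ms.

0.303 ms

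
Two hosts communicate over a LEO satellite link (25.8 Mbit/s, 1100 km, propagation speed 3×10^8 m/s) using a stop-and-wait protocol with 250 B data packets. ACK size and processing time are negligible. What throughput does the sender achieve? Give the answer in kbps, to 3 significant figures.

270 kbps

t_tx = L/R = 2000/25800000 = 7.75194e-05 s.
t_prop = 1100000/300000000 = 0.00366667 s; RTT = 0.00733333 s.
Cycle = t_tx + RTT = 0.00741085 s.
Throughput = L / cycle = 2000 / 0.00741085 = 270 kbps.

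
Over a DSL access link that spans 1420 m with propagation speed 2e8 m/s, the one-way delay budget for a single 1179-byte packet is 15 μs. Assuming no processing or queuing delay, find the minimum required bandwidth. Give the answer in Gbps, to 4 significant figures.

L = 9432 bits.
Propagation delay = 1420 / 200000000 = 7.1 μs.
Transmission budget = 15 − 7.1 = 7.9 μs.
R ≥ L / t_tx = 9432 bits / 7.9e-06 s = 1.194 Gbps.

1.194 Gbps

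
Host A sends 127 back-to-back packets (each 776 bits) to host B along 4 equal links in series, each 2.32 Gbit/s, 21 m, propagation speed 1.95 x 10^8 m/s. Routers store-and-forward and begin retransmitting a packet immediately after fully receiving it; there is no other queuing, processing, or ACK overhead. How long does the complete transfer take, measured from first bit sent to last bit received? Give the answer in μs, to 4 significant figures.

Per-hop transmission t_tx = L/R = 776/2320000000 = 0.334483 μs.
Per-hop propagation t_prop = 21/195000000 = 0.107692 μs.
Pipeline fill: first packet needs 4·t_tx to clear all hops; remaining 126 packets each add one t_tx.
Total = (4+127-1)·t_tx + 4·t_prop = 130·0.334483 + 4·0.107692 = 43.91 μs.

43.91 μs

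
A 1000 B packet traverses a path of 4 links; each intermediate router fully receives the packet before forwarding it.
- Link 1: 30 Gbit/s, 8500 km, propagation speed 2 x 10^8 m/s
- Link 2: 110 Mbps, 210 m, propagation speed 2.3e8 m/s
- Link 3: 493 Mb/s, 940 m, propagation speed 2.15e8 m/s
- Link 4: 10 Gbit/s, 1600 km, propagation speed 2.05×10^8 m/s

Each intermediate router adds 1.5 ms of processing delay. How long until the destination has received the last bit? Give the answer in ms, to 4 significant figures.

54.90 ms

L = 1000 × 8 = 8000 bits.
Transmission delays (L/R per hop): 0.000266667, 0.0727273, 0.0162272, 0.0008 ms; sum = 0.0900211 ms.
Propagation delays (d/s per hop): 42.5, 0.000913043, 0.00437209, 7.80488 ms; sum = 50.3102 ms.
Processing at 3 router(s): 3 × 1.5 ms = 4.5 ms.
End-to-end = 54.90 ms.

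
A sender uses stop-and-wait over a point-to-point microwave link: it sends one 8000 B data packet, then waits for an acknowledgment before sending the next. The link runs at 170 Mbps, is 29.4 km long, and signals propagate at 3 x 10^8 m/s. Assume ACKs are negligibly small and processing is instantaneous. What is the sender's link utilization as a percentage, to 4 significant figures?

t_tx = L/R = 64000/170000000 = 0.000376471 s.
t_prop = 29400/300000000 = 9.8e-05 s; RTT = 0.000196 s.
Cycle = t_tx + RTT = 0.000572471 s.
Utilization = t_tx / cycle = 0.000376471/0.000572471 = 65.76 %.

65.76 %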